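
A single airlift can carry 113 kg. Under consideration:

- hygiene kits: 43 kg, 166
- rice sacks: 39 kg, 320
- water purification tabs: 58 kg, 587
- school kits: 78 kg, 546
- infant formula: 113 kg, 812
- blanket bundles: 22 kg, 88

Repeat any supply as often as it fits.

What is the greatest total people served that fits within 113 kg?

Ranking by ratio (people served/kg): water purification tabs 10.12, rice sacks 8.21, infant formula 7.19, school kits 7.00.
Best packing: rice sacks + water purification tabs — 97 kg, 907 total.
Nothing else within 113 kg beats 907.

907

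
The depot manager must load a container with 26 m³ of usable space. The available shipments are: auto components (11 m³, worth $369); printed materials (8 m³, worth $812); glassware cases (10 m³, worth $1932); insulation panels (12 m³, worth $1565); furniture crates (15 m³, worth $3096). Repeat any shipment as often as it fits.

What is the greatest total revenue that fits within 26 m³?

Taking glassware cases + furniture crates: 25 m³ used, 5028 in revenue.

5028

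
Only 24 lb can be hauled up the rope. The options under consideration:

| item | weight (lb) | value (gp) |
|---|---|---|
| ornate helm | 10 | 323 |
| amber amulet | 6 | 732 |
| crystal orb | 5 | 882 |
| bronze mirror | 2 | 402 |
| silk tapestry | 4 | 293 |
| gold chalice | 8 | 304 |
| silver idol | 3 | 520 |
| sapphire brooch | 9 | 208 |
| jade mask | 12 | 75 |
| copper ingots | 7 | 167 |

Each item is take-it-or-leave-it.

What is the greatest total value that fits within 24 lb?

2840

Greedy by ratio would take amber amulet + crystal orb + bronze mirror + silk tapestry + silver idol: 20 lb used, total 2829.
Replace silk tapestry with gold chalice: the trade gains 11 net, giving 2840 at 24 lb.
Runner-up amber amulet + crystal orb + bronze mirror + silk tapestry + silver idol tops out at 2829.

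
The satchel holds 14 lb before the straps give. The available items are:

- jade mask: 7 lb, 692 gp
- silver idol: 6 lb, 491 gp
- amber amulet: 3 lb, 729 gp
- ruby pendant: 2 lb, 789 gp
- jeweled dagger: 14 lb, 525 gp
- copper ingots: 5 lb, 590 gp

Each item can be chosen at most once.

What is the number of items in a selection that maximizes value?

The maximum value within 14 lb is 2210.
jade mask + amber amulet + ruby pendant hits 2210 at 12 lb.
Every optimal selection uses 3 items.

3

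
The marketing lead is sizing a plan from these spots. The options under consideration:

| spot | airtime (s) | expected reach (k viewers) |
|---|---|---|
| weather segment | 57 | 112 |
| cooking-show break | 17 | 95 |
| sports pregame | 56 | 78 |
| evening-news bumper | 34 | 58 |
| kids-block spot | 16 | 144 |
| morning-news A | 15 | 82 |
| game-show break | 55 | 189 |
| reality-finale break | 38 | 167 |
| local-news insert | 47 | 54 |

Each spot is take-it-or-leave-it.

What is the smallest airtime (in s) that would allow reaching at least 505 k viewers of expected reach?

103

Minimise s subject to total expected reach ≥ 505.
Taking cooking-show break + kids-block spot + morning-news A + game-show break gives 510 (≥ 505) for 103 s.
Below 103 s the best achievable stays under 505.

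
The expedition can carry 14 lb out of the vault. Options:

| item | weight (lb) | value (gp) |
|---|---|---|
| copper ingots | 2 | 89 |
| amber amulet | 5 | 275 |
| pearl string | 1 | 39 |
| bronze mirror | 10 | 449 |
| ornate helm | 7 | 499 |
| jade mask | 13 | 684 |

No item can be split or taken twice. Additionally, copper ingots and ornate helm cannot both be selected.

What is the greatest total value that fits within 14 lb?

Ranking by ratio (value/lb): ornate helm 71.29, amber amulet 55.00, jade mask 52.62, bronze mirror 44.90.
Best packing: amber amulet + pearl string + ornate helm — 13 lb, 813 total.

813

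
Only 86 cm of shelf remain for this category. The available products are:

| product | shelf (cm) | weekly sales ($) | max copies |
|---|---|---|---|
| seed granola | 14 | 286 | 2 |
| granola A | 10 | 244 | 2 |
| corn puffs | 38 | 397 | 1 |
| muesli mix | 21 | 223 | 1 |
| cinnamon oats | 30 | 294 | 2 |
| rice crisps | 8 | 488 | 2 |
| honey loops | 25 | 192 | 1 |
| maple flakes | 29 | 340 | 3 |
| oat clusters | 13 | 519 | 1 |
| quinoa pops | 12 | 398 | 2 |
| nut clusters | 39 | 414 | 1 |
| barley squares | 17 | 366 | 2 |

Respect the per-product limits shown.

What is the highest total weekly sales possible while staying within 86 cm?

2943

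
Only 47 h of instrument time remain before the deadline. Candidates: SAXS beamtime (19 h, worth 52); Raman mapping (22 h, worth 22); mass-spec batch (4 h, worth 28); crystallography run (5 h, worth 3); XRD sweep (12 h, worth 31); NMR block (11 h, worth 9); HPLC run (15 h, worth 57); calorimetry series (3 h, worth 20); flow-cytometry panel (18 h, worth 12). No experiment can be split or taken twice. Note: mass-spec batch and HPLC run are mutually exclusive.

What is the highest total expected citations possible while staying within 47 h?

Taking SAXS beamtime + XRD sweep + HPLC run: 46 h used, 140 in expected citations.
Every other selection either busts 47 h or breaks a pairing rule or fails to beat 140.

140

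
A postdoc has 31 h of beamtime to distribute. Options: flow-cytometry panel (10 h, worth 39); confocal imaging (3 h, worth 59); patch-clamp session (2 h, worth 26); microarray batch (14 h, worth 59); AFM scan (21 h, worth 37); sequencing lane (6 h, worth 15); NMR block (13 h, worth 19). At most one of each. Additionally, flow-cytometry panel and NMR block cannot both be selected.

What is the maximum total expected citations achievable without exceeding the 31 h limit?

183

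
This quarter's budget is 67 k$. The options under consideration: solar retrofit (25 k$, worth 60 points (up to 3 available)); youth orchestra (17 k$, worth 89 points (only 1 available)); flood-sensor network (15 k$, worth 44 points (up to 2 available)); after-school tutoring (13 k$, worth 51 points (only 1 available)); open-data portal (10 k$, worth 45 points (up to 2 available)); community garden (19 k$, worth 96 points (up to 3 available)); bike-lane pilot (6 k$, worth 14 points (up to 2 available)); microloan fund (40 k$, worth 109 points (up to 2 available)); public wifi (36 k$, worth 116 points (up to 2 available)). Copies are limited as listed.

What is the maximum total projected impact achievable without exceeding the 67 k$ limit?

Density check — youth orchestra 5.24, community garden 5.05, open-data portal 4.50 are the best per k$.
The ratio heuristic lands on youth orchestra + open-data portal + 2×community garden (326) but leaves 2 k$ idle.
The 17 k$ tied up in youth orchestra is better spent on community garden — total rises to 333 (67 k$).
That's the maximum — no swap from here does better than 333.

333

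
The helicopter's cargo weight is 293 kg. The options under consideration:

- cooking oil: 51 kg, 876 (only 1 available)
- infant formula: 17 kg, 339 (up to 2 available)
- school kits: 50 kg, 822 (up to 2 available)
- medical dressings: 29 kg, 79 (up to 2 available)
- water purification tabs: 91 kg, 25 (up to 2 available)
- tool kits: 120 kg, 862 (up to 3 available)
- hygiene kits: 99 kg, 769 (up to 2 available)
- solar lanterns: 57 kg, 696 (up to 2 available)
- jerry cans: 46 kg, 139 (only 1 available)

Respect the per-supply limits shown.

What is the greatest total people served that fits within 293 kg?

Greedy by ratio would take cooking oil + 2×infant formula + 2×school kits + solar lanterns + jerry cans: 288 kg used, total 4033.
The 63 kg tied up in infant formula and jerry cans is better spent on solar lanterns — total rises to 4251 (282 kg).

4251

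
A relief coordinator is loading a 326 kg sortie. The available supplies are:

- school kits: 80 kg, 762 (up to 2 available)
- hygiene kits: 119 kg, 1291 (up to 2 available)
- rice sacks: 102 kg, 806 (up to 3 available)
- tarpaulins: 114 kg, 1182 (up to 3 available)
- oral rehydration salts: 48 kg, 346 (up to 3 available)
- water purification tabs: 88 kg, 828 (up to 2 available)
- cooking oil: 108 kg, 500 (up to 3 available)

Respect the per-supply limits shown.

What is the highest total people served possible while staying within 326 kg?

Filling by ratio: school kits + 2×hygiene kits for 3344, with 8 kg left unused.
Replace school kits with water purification tabs: the trade gains 66 net, giving 3410 at 326 kg.
That's the maximum — no swap from here does better than 3410.

3410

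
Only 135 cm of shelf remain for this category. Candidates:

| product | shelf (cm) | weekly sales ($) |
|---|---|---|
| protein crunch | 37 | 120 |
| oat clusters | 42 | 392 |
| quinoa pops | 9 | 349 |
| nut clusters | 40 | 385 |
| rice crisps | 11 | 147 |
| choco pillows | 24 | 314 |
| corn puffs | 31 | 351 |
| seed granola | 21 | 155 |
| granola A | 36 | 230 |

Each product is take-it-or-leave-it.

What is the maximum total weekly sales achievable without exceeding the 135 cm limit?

A density-first pass picks quinoa pops + nut clusters + rice crisps + choco pillows + corn puffs — 1546 at 115 cm.
Replace choco pillows with oat clusters: the trade gains 78 net, giving 1624 at 133 cm.
The spare 2 cm is too small for any remaining product, and no exchange beats 1624.

1624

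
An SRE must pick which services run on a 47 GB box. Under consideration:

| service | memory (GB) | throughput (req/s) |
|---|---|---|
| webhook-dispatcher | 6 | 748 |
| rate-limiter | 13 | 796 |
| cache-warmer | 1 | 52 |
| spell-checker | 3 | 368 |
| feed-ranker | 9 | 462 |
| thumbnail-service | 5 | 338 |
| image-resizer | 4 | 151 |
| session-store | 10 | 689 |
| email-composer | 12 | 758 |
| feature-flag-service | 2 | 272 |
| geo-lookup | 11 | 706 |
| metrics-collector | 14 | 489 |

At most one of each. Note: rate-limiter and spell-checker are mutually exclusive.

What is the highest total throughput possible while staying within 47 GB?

3635

Taking webhook-dispatcher + spell-checker + feed-ranker + thumbnail-service + session-store + email-composer + feature-flag-service: 47 GB used, 3635 in throughput.
Nothing else feasible within 47 GB beats 3635.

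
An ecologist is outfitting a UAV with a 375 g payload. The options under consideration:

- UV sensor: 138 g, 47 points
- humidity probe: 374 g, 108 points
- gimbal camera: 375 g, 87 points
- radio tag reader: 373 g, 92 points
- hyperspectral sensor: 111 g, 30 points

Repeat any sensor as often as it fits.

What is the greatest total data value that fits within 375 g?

The ratio heuristic lands on 2×UV sensor (94) but leaves 99 g idle.
The 276 g tied up in 2×UV sensor is better spent on humidity probe — total rises to 108 (374 g).

108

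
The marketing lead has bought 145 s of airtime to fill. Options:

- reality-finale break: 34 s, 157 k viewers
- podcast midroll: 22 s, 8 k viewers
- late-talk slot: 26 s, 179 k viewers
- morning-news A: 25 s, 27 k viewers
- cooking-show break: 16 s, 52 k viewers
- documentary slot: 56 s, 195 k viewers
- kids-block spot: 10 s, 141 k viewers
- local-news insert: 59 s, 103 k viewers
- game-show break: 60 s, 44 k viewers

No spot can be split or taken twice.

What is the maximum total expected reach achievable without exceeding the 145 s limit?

Taking reality-finale break + late-talk slot + cooking-show break + documentary slot + kids-block spot: 142 s used, 724 in expected reach.
Nothing else within 145 s beats 724.

724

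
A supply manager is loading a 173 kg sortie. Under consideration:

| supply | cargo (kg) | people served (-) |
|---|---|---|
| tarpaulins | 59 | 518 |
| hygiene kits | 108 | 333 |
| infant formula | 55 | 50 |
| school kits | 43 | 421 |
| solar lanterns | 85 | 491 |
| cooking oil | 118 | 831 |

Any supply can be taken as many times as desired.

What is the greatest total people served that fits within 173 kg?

Best packing: 4×school kits — 172 kg, 1684 total.
Nothing else within 173 kg beats 1684.

1684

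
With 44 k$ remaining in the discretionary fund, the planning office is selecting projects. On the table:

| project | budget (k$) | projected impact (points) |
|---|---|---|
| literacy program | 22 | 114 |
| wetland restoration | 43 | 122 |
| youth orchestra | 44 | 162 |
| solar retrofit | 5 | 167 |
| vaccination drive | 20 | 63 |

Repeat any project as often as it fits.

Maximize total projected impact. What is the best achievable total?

1336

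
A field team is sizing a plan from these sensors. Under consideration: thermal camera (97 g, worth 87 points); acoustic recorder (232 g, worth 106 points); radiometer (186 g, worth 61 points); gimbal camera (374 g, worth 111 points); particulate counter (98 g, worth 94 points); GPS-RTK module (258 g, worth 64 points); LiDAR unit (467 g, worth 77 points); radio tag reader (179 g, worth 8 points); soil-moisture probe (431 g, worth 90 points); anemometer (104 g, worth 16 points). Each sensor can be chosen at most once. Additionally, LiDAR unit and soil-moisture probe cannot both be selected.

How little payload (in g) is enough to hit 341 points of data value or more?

Minimise g subject to total data value ≥ 341.
thermal camera + acoustic recorder + radiometer + particulate counter: 348 data value at 613 g.
Below 613 g the best achievable stays under 341.

613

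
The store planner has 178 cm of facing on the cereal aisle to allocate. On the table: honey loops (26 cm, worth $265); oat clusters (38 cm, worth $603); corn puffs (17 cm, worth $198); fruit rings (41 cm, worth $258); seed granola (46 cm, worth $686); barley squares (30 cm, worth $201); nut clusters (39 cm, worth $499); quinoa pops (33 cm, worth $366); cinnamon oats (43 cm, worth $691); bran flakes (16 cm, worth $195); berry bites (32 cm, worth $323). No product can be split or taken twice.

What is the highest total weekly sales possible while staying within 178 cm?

2544

Density check — cinnamon oats 16.07, oat clusters 15.87, seed granola 14.91, nut clusters 12.79 are the best per cm.
Filling by ratio: oat clusters + seed granola + nut clusters + cinnamon oats for 2479, with 12 cm left unused.
Replace nut clusters with corn puffs + quinoa pops: the trade gains 65 net, giving 2544 at 177 cm.
That's the maximum — no swap from here does better than 2544.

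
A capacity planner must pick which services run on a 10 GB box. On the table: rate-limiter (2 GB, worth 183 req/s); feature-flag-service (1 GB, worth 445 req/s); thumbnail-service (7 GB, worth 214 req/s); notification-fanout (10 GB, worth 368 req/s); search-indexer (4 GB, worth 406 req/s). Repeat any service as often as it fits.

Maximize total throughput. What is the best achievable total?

4450

The ratio ordering already packs tightly: 10×feature-flag-service, 10 GB, 4450.
Nothing else within 10 GB beats 4450.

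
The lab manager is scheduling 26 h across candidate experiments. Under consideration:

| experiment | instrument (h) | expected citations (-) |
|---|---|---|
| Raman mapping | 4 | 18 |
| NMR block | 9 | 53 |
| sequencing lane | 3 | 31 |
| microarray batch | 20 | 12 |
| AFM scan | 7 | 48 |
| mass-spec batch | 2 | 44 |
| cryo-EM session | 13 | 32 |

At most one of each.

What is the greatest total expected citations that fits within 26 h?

194

The ratio ordering already packs tightly: Raman mapping + NMR block + sequencing lane + AFM scan + mass-spec batch, 25 h, 194.
The closest alternative, NMR block + sequencing lane + AFM scan + mass-spec batch, reaches only 176.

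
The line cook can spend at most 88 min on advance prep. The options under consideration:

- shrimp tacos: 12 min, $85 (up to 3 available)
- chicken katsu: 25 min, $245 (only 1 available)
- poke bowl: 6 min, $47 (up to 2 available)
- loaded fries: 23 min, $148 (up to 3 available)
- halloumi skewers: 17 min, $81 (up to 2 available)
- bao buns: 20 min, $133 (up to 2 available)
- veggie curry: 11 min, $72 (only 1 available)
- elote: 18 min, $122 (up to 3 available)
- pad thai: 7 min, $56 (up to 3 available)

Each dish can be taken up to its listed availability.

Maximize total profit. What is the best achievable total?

715

Ranking by ratio (profit/min): chicken katsu 9.80, pad thai 8.00, poke bowl 7.83.
Filling by ratio: 2×shrimp tacos + chicken katsu + 2×poke bowl + 3×pad thai for 677, with 6 min left unused.
The 6 min tied up in poke bowl is better spent on shrimp tacos — total rises to 715 (88 min).
Every other selection either busts 88 min or exceeds an availability limit or fails to beat 715.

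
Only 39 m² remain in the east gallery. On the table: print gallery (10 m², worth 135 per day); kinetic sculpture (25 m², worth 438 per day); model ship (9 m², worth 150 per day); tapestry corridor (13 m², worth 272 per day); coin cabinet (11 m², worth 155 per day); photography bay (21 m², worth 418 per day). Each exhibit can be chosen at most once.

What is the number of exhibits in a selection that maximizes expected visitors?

Optimal total is 710.
kinetic sculpture + tapestry corridor hits 710 at 38 m².
All optima have 2 exhibits.

2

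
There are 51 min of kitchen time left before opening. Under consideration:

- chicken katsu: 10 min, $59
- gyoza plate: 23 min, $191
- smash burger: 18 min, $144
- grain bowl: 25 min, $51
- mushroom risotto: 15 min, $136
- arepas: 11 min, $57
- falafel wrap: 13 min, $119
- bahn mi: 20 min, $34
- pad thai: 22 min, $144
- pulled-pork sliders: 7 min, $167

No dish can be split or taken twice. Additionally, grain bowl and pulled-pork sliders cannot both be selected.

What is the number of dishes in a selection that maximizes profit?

4

Best achievable profit is 506.
For example chicken katsu + smash burger + mushroom risotto + pulled-pork sliders achieves it, using 50 min.
Every optimal selection uses 4 dishes.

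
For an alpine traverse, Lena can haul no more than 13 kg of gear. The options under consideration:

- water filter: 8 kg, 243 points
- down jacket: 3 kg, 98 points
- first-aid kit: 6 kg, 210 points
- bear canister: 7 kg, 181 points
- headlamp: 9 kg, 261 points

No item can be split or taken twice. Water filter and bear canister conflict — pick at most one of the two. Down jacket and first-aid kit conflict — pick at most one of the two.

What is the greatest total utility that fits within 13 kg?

Taking first-aid kit + bear canister: 13 kg used, 391 in utility.
That's the maximum — no feasible swap from here does better than 391.

391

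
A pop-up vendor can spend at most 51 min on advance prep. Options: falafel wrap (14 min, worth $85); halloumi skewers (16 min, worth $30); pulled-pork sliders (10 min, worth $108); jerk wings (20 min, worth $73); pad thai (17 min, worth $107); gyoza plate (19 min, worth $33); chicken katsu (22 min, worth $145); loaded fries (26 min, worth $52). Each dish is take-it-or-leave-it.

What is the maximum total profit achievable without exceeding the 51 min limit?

360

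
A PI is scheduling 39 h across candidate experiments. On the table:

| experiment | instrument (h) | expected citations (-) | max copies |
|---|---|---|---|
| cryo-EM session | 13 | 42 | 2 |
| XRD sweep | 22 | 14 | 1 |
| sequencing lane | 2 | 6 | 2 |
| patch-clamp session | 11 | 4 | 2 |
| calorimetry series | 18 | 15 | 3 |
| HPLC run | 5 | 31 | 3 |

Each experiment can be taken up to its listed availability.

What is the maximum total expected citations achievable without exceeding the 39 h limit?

152

By expected citations per h: HPLC run 6.20, cryo-EM session 3.23, sequencing lane 3.00, calorimetry series 0.83 lead.
Greedy by ratio would take cryo-EM session + 2×sequencing lane + 3×HPLC run: 32 h used, total 147.
The 7 h tied up in sequencing lane and HPLC run is better spent on cryo-EM session — total rises to 152 (38 h).
That's the maximum — no swap from here does better than 152.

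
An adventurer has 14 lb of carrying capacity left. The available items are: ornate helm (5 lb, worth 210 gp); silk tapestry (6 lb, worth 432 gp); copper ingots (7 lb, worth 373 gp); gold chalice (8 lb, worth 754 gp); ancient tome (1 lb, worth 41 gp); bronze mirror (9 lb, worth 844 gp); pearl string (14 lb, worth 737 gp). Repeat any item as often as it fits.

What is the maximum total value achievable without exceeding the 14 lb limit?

1186

By value per lb: gold chalice 94.25, bronze mirror 93.78, silk tapestry 72.00 lead.
Silk tapestry + gold chalice uses 14 of the 14 lb and totals 1186.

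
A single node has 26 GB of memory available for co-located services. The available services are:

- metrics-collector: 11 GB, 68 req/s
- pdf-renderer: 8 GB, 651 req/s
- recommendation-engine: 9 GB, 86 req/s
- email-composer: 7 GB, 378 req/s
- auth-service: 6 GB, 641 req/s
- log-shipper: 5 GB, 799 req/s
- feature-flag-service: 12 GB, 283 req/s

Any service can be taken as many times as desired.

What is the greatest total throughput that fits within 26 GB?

3995

Taking 5×log-shipper: 25 GB used, 3995 in throughput.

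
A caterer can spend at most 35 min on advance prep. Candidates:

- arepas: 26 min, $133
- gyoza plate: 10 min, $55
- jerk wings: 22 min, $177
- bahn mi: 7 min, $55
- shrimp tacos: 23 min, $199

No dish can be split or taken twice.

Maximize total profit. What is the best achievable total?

By profit per min: shrimp tacos 8.65, jerk wings 8.05, bahn mi 7.86 lead.
Gyoza plate + shrimp tacos uses 33 of the 35 min and totals 254.
No other feasible combination exceeds 254.

254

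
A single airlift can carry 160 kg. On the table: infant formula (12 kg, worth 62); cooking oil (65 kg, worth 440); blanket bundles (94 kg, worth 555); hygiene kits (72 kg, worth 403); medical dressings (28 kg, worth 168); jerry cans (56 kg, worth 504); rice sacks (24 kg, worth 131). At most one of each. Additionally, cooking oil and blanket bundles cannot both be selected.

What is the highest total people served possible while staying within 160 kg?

The ratio heuristic lands on cooking oil + medical dressings + jerry cans (1112) but leaves 11 kg idle.
The 28 kg tied up in medical dressings is better spent on infant formula + rice sacks — total rises to 1137 (157 kg).
That's the maximum — no feasible swap from here does better than 1137.

1137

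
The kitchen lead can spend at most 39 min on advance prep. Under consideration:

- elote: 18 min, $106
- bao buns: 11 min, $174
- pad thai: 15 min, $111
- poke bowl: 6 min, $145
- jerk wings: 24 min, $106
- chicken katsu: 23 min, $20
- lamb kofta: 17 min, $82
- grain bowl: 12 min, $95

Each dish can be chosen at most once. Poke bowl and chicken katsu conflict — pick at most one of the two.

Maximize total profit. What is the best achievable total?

430

The ratio heuristic lands on bao buns + poke bowl + grain bowl (414) but leaves 10 min idle.
The 12 min tied up in grain bowl is better spent on pad thai — total rises to 430 (32 min).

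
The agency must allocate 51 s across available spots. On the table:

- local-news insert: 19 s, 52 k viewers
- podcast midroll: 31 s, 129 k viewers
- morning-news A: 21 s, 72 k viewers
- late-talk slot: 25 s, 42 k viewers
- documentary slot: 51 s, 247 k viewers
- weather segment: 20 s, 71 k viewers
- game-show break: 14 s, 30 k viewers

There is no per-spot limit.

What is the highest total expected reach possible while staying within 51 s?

247

By expected reach per s: documentary slot 4.84, podcast midroll 4.16, weather segment 3.55 lead.
Documentary slot uses 51 of the 51 s and totals 247.
That's the maximum — no swap from here does better than 247.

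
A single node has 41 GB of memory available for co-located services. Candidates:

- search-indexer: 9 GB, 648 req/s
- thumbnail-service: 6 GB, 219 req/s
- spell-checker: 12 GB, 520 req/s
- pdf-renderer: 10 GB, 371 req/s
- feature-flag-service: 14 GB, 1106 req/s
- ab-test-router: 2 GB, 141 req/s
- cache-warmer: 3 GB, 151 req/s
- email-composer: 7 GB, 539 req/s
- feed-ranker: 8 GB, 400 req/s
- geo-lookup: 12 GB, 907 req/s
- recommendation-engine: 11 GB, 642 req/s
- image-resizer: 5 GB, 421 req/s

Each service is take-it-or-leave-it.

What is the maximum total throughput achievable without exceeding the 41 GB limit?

A density-first pass picks feature-flag-service + ab-test-router + email-composer + geo-lookup + image-resizer — 3114 at 40 GB.
Dropping ab-test-router frees 2 GB; slotting in cache-warmer (3 GB) lifts the total to 3124 at 41 GB.
Nothing else within 41 GB beats 3124.

3124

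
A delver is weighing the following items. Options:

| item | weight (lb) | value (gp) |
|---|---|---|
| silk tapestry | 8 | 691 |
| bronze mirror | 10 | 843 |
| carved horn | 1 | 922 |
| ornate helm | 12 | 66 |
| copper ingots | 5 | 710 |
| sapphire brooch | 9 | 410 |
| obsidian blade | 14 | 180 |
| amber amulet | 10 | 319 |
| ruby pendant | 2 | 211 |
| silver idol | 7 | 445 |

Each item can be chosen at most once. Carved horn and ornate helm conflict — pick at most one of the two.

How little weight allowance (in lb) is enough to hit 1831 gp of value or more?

Look for the lowest-weight combination reaching 1831.
carved horn + copper ingots + ruby pendant: 1843 value at 8 lb.
Below 8 lb the best achievable stays under 1831.

8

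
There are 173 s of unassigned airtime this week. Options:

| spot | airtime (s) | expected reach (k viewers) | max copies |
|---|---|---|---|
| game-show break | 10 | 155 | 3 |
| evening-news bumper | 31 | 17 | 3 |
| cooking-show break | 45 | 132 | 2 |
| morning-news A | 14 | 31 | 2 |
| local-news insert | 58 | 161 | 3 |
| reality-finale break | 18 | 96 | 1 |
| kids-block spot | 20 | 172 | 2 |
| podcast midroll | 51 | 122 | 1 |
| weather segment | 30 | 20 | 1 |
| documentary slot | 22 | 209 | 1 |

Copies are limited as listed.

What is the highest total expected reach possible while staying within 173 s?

1277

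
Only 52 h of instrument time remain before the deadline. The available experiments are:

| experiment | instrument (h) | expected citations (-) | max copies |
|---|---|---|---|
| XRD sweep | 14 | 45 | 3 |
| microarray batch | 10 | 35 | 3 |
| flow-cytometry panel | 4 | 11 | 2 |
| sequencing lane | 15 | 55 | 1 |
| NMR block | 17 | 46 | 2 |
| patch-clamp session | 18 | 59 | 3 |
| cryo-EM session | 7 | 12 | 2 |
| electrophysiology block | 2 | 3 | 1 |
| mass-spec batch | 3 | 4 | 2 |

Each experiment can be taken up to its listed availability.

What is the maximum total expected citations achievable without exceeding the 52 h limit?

175

Ranking by ratio (expected citations/h): sequencing lane 3.67, microarray batch 3.50, patch-clamp session 3.28.
Greedy by ratio would take 3×microarray batch + flow-cytometry panel + sequencing lane + electrophysiology block: 51 h used, total 174.
The 2 h tied up in electrophysiology block is better spent on mass-spec batch — total rises to 175 (52 h).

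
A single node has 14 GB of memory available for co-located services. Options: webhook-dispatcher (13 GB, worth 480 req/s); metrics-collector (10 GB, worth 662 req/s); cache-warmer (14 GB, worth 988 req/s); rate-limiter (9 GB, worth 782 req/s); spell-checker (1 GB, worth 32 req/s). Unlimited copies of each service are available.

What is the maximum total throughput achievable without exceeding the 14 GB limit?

Greedy by ratio would take rate-limiter + 5×spell-checker: 14 GB used, total 942.
The 14 GB tied up in rate-limiter and 5×spell-checker is better spent on cache-warmer — total rises to 988 (14 GB).
Every other selection either busts 14 GB or fails to beat 988.

988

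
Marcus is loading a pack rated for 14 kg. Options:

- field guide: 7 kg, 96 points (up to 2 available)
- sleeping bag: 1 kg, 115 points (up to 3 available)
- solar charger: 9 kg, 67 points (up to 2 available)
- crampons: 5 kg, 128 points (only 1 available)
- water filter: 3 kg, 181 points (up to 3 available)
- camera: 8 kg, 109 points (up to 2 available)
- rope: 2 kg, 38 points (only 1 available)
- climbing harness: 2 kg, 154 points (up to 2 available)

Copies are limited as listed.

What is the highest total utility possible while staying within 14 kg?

Ranking by ratio (utility/kg): sleeping bag 115.00, climbing harness 77.00, water filter 60.33, crampons 25.60.
Taking the top-ratio items first gives 3×sleeping bag + 2×water filter + 2×climbing harness for 1015 (13 kg).
Replace climbing harness with water filter: the trade gains 27 net, giving 1042 at 14 kg.

1042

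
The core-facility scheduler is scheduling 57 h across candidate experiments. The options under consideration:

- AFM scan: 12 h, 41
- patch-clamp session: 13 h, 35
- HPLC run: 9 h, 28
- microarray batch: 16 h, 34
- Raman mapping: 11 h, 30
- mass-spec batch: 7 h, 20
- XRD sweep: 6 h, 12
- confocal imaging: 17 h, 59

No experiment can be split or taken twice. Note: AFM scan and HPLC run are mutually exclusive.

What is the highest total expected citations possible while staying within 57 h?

172

Taking patch-clamp session + HPLC run + Raman mapping + mass-spec batch + confocal imaging: 57 h used, 172 in expected citations.
The closest alternative, AFM scan + patch-clamp session + mass-spec batch + XRD sweep + confocal imaging, reaches only 167.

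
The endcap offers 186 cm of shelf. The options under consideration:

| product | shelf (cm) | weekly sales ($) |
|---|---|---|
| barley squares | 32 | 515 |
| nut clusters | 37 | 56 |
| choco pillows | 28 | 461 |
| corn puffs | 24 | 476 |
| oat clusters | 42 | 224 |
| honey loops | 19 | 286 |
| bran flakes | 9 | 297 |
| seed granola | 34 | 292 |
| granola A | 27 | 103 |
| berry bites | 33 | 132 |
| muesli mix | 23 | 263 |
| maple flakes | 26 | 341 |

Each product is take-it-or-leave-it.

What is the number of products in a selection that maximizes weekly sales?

7

Best achievable weekly sales is 2668.
barley squares + choco pillows + corn puffs + honey loops + bran flakes + seed granola + maple flakes hits 2668 at 172 cm.
All optima have 7 products.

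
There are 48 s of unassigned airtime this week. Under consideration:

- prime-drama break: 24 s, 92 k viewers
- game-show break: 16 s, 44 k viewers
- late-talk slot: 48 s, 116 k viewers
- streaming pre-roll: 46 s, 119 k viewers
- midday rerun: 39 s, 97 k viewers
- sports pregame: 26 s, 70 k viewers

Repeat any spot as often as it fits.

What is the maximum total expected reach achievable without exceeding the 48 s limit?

184

Density check — prime-drama break 3.83, game-show break 2.75, sports pregame 2.69 are the best per s.
Best packing: 2×prime-drama break — 48 s, 184 total.
No other feasible combination exceeds 184.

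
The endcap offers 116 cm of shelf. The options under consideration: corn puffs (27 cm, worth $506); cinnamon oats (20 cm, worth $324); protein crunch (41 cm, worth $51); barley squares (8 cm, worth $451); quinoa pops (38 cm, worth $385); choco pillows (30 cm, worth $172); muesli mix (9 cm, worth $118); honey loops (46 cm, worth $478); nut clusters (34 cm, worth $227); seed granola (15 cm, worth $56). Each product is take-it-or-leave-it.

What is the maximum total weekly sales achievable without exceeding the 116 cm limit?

1877

Taking corn puffs + cinnamon oats + barley squares + muesli mix + honey loops: 110 cm used, 1877 in weekly sales.
Next best is corn puffs + cinnamon oats + barley squares + honey loops + seed granola at 1815 (116 cm) — short by 62.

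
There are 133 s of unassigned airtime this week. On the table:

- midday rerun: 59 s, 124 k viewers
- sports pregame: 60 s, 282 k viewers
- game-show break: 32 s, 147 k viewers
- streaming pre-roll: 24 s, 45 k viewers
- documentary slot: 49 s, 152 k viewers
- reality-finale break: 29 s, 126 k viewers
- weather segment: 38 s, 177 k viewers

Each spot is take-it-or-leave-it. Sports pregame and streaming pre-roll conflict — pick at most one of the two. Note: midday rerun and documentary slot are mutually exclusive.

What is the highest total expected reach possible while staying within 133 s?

606

Taking sports pregame + game-show break + weather segment: 130 s used, 606 in expected reach.
The spare 3 s is too small for any remaining spot, and no feasible exchange beats 606.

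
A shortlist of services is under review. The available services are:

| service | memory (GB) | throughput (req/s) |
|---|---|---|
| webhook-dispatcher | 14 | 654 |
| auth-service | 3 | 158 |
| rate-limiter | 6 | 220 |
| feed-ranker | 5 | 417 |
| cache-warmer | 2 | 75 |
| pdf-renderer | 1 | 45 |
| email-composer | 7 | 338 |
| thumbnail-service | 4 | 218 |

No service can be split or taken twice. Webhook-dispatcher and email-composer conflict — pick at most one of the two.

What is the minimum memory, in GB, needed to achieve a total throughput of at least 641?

10

Look for the lowest-memory combination reaching 641.
Taking auth-service + feed-ranker + cache-warmer gives 650 (≥ 641) for 10 GB.
Below 10 GB the best achievable stays under 641.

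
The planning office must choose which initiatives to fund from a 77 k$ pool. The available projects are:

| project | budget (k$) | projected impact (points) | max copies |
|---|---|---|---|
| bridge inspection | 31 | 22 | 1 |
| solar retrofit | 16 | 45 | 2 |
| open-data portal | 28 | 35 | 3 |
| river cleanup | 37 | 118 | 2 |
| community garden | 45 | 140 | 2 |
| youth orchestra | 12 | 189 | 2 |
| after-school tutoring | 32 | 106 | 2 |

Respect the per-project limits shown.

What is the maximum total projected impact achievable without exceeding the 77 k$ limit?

541

Greedy by ratio would take solar retrofit + 2×youth orchestra + after-school tutoring: 72 k$ used, total 529.
The 32 k$ tied up in after-school tutoring is better spent on river cleanup — total rises to 541 (77 k$).
No other feasible combination exceeds 541.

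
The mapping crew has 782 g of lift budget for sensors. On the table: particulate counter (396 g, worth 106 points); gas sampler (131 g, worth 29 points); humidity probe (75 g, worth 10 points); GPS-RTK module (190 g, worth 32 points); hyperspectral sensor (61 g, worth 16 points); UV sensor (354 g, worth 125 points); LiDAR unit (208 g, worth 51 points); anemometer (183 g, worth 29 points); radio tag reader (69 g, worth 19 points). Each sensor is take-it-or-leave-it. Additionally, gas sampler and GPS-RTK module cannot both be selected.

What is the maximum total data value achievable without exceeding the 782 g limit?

The ratio heuristic lands on humidity probe + hyperspectral sensor + UV sensor + LiDAR unit + radio tag reader (221) but leaves 15 g idle.
Reworking the packing: particulate counter + UV sensor uses 750 g and improves the total to 231.

231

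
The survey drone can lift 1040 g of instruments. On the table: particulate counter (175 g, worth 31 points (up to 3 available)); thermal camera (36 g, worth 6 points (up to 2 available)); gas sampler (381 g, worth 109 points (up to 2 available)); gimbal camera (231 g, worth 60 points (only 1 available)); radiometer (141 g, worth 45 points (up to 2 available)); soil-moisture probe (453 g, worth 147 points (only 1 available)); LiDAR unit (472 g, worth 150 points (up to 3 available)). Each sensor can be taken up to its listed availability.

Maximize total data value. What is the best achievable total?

By data value per g: soil-moisture probe 0.32, radiometer 0.32, LiDAR unit 0.32 lead.
Taking the top-ratio sensors first gives 2×thermal camera + gimbal camera + 2×radiometer + soil-moisture probe for 309 (1038 g).
The 966 g tied up in gimbal camera and 2×radiometer and soil-moisture probe is better spent on 2×LiDAR unit — total rises to 312 (1016 g).

312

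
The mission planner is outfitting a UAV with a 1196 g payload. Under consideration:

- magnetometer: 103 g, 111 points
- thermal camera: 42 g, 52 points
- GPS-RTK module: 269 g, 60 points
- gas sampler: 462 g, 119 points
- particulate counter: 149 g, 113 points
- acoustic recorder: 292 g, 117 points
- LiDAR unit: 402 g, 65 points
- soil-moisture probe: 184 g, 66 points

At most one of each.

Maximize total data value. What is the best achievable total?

A density-first pass picks magnetometer + thermal camera + GPS-RTK module + particulate counter + acoustic recorder + soil-moisture probe — 519 at 1039 g.
The 311 g tied up in thermal camera and GPS-RTK module is better spent on gas sampler — total rises to 526 (1190 g).
The spare 6 g is too small for any remaining sensor, and no exchange beats 526.

526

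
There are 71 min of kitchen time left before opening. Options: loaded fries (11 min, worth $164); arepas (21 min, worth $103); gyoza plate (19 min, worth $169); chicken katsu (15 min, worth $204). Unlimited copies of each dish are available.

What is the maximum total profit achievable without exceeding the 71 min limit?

1024

Filling by ratio: 6×loaded fries for 984, with 5 min left unused.
The 11 min tied up in loaded fries is better spent on chicken katsu — total rises to 1024 (70 min).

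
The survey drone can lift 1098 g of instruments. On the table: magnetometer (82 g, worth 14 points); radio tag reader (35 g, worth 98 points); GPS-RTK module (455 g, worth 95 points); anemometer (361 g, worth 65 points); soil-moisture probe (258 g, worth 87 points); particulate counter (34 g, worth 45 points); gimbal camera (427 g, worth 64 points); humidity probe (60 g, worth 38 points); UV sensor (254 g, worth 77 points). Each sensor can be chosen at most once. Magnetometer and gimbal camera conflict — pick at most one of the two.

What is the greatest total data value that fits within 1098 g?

440

The ratio ordering already packs tightly: radio tag reader + GPS-RTK module + soil-moisture probe + particulate counter + humidity probe + UV sensor, 1096 g, 440.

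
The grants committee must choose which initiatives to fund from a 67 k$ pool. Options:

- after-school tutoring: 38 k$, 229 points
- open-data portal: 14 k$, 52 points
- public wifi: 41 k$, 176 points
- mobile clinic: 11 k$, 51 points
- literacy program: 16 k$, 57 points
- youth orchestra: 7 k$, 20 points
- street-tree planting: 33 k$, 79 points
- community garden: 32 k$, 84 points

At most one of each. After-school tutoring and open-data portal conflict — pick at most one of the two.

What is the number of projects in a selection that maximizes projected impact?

Optimal total is 337.
For example after-school tutoring + mobile clinic + literacy program achieves it, using 65 k$.
All optima have 3 projects.

3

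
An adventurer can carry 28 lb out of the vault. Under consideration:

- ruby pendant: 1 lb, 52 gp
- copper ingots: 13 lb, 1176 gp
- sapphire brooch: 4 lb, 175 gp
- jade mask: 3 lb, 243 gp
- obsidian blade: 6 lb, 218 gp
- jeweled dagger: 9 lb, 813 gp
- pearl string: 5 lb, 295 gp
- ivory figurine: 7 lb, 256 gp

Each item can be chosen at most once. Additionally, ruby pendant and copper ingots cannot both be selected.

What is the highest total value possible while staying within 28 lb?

2284

Best packing: copper ingots + jeweled dagger + pearl string — 27 lb, 2284 total.
The closest alternative, copper ingots + jade mask + jeweled dagger, reaches only 2232.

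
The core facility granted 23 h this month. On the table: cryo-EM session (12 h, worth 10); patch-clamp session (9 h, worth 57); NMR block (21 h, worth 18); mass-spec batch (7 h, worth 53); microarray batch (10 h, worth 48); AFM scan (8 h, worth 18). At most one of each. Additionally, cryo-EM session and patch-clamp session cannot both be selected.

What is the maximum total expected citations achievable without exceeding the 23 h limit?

110

Ranking by ratio (expected citations/h): mass-spec batch 7.57, patch-clamp session 6.33, microarray batch 4.80, AFM scan 2.25.
Taking patch-clamp session + mass-spec batch: 16 h used, 110 in expected citations.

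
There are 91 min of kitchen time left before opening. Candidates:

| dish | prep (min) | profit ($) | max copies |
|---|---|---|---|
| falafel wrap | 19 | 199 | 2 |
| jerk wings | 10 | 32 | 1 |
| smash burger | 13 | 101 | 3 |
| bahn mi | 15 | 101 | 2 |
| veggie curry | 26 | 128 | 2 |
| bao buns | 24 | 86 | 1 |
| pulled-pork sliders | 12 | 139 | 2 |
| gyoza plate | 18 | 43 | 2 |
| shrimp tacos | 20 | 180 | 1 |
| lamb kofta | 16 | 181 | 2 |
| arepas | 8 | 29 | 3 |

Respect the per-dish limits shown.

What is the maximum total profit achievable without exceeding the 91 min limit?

958

The ratio heuristic lands on falafel wrap + smash burger + 2×pulled-pork sliders + 2×lamb kofta (940) but leaves 3 min idle.
The 16 min tied up in lamb kofta is better spent on falafel wrap — total rises to 958 (91 min).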